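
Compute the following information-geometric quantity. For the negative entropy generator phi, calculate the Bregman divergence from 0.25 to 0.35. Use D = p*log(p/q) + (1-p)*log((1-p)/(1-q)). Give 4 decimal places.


Bregman divergence with negative entropy generator:
D = p*log(p/q) + (1-p)*log((1-p)/(1-q)).
p = 0.25, q = 0.35.
p*log(p/q) = 0.25*log(0.25/0.35) = -0.084118.
(1-p)*log((1-p)/(1-q)) = 0.75*log(0.75/0.65) = 0.107326.
D = -0.084118 + 0.107326 = 0.0232

0.0232


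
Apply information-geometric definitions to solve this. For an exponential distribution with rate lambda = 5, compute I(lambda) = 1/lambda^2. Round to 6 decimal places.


Fisher information for exponential: I(lambda) = 1/lambda^2.
lambda = 5, lambda^2 = 25.
I = 1/25 = 0.040000

0.040000


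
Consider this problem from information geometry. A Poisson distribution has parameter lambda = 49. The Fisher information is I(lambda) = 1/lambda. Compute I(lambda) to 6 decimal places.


Fisher information for Poisson: I(lambda) = 1/lambda.
lambda = 49.
I(lambda) = 1/49 = 0.020408

0.020408


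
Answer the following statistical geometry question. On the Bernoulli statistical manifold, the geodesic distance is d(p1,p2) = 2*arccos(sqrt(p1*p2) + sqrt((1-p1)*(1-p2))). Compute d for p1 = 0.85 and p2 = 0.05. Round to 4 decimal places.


Geodesic distance on Bernoulli manifold:
d(p1,p2) = 2*arccos(sqrt(p1*p2) + sqrt((1-p1)*(1-p2))).
sqrt(p1*p2) = sqrt(0.85*0.05) = 0.206155.
sqrt((1-p1)*(1-p2)) = sqrt(0.15*0.95) = 0.377492.
arg = 0.206155 + 0.377492 = 0.583647.
d = 2*arccos(0.583647) = 1.8952

1.8952


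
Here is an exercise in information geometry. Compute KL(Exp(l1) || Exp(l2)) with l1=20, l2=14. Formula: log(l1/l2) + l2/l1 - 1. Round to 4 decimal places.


KL divergence for exponential family:
KL = log(l1/l2) + l2/l1 - 1.
log(20/14) = 0.356675.
14/20 = 0.7.
KL = 0.356675 + 0.7 - 1 = 0.0567

0.0567


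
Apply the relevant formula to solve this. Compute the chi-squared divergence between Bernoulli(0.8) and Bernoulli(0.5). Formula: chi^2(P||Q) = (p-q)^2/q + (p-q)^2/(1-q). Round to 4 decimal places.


Chi-squared divergence between Bernoulli distributions:
chi^2 = (p-q)^2/q + (p-q)^2/(1-q).
p = 0.8, q = 0.5, p-q = 0.3.
(p-q)^2 = 0.09.
term1 = 0.09/0.5 = 0.18.
term2 = 0.09/0.5 = 0.18.
chi^2 = 0.18 + 0.18 = 0.3600

0.3600


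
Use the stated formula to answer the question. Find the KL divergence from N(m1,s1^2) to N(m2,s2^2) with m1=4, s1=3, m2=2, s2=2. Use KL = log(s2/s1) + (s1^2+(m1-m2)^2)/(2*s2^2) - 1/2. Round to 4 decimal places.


KL divergence between normal distributions:
KL = log(s2/s1) + (s1^2 + (m1-m2)^2)/(2*s2^2) - 1/2.
log(2/3) = -0.405465.
(3^2 + (4-2)^2)/(2*2^2) = (9 + 4)/8 = 1.625.
KL = -0.405465 + 1.625 - 0.5 = 0.7195

0.7195


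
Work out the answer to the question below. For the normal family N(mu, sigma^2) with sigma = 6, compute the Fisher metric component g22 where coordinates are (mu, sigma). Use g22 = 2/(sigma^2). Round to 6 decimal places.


For the 2-parameter normal family, the Fisher metric has:
  g11 = 1/sigma^2, g22 = 2/sigma^2.
sigma = 6, sigma^2 = 36.
g22 = 0.055556

0.055556


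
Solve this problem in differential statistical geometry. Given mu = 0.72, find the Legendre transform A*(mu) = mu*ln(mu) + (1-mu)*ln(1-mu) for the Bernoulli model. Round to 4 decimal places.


Legendre transform for Bernoulli:
A*(mu) = mu*log(mu) + (1-mu)*log(1-mu).
mu = 0.72, 1-mu = 0.28.
mu*log(mu) = 0.72*log(0.72) = -0.236523.
(1-mu)*log(1-mu) = 0.28*log(0.28) = -0.35643.
A* = -0.236523 + -0.35643 = -0.5930

-0.5930


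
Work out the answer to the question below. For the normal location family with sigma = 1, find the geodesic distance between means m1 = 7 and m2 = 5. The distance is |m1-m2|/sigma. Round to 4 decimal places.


On the fixed-variance normal subfamily, geodesic distance = |m1-m2|/sigma.
|7 - 5| = 2.
sigma = 1.
d = 2/1 = 2.0000

2.0000


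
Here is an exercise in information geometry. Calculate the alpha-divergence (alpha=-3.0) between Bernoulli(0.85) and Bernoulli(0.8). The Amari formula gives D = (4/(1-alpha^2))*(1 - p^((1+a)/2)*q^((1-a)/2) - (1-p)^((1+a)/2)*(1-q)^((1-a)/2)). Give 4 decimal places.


Amari alpha-divergence:
D = (4/(1-alpha^2))*(1 - p^((1+a)/2)*q^((1-a)/2) - (1-p)^((1+a)/2)*(1-q)^((1-a)/2)).
alpha = -3.0, p = 0.85, q = 0.8.
e1 = (1+alpha)/2 = -1.0, e2 = (1-alpha)/2 = 2.0.
t1 = p^e1 * q^e2 = 0.85^-1.0 * 0.8^2.0 = 0.752941.
t2 = (1-p)^e1 * (1-q)^e2 = 0.15^-1.0 * 0.2^2.0 = 0.266667.
4/(1-alpha^2) = -0.5.
D = -0.5*(1 - 0.752941 - 0.266667) = 0.0098

0.0098


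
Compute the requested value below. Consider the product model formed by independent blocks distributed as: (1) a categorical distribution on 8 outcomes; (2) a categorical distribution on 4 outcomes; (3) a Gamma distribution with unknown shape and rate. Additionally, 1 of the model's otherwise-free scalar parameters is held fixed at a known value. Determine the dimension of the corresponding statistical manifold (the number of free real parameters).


The dimension of a statistical manifold equals the number of free
(independent) real parameters of the model. For a product of independent
blocks the parameter counts add.
- categorical on 8 outcomes (probabilities sum to 1): 8-1 = 7.
- categorical on 4 outcomes (probabilities sum to 1): 4-1 = 3.
- Gamma (shape, rate): 2.
Total = 7 + 3 + 2 = 12.
1 parameter(s) fixed at known values: 12 - 1 = 11.
Dimension = 11

11


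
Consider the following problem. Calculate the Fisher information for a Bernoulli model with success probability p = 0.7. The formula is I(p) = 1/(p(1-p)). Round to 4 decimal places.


For Bernoulli(p), Fisher information is I(p) = 1/(p*(1-p)).
p = 0.7, 1-p = 0.3.
p*(1-p) = 0.21.
I(p) = 1/0.21 = 4.7619

4.7619


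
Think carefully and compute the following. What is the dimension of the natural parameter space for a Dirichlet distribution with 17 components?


Exponential family dimension calculation:
Dirichlet with 17 components has 17 natural parameters.

17


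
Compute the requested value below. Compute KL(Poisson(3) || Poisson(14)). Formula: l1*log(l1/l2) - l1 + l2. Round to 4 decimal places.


KL divergence for Poisson:
KL = l1*log(l1/l2) - l1 + l2.
l1 = 3, l2 = 14.
log(3/14) = -1.540445.
l1*log(l1/l2) = 3 * -1.540445 = -4.621335.
KL = -4.621335 - 3 + 14 = 6.3787

6.3787


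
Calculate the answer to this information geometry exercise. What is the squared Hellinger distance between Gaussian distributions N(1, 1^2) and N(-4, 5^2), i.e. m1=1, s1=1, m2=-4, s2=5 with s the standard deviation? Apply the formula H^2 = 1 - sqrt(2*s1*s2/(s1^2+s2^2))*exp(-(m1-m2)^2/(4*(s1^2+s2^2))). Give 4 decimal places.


Squared Hellinger distance for Gaussians:
H^2 = 1 - sqrt(2*s1*s2/(s1^2+s2^2)) * exp(-(m1-m2)^2/(4*(s1^2+s2^2))).
s1^2 = 1, s2^2 = 25, s1^2+s2^2 = 26.
sqrt(2*1*5/(26)) = 0.620174.
(m1-m2)^2 = (5)^2 = 25.
exp(-25/(4*26)) = exp(-0.240385) = 0.786325.
H^2 = 1 - 0.620174*0.786325 = 0.5123

0.5123


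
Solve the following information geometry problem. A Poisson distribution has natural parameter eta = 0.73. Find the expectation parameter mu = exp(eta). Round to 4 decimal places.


Expectation parameter for Poisson exponential family:
mu = exp(eta).
eta = 0.73.
mu = exp(0.73) = 2.0751

2.0751


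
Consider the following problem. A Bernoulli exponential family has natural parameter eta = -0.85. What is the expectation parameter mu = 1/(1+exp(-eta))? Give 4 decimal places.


Dual coordinate (expectation parameter) for Bernoulli:
mu = 1/(1+exp(-eta)).
eta = -0.85.
exp(-eta) = exp(0.85) = 2.339647.
mu = 1/(1+2.339647) = 0.2994

0.2994


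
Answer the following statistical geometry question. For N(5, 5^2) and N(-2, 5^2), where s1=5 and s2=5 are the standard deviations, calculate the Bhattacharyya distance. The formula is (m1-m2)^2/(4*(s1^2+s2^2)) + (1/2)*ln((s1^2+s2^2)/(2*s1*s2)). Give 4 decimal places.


Bhattacharyya distance between two Gaussians:
DB = (m1-m2)^2/(4*(s1^2+s2^2)) + (1/2)*ln((s1^2+s2^2)/(2*s1*s2)).
(m1-m2)^2 = (7)^2 = 49.
s1^2+s2^2 = 25 + 25 = 50.
term1 = 49/200 = 0.245.
term2 = 0.5*ln(50/50.0) = 0.0.
DB = 0.245 + 0.0 = 0.2450

0.2450


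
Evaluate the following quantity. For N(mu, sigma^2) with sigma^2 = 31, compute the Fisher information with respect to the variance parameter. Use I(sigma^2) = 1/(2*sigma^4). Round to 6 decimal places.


Fisher information for variance: I(sigma^2) = 1/(2*sigma^4).
sigma^2 = 31, so sigma^4 = 961.
I = 1/(2*961) = 1/1922 = 0.000520

0.000520


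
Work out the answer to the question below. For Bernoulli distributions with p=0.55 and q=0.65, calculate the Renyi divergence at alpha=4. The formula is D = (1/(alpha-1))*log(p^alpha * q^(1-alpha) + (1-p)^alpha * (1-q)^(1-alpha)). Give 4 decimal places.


Renyi divergence of order alpha between Bernoulli distributions:
D = (1/(alpha-1))*log(p^alpha * q^(1-alpha) + (1-p)^alpha * (1-q)^(1-alpha)).
alpha = 4, p = 0.55, q = 0.65.
p^alpha * q^(1-alpha) = 0.55^4 * 0.65^-3 = 0.333204.
(1-p)^alpha * (1-q)^(1-alpha) = 0.45^4 * 0.35^-3 = 0.956414.
sum = 0.333204 + 0.956414 = 1.289618.
D = (1/3)*log(1.289618) = 0.0848

0.0848


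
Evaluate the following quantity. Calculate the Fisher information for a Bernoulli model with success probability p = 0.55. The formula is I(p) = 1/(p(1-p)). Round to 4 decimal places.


For Bernoulli(p), Fisher information is I(p) = 1/(p*(1-p)).
p = 0.55, 1-p = 0.45.
p*(1-p) = 0.2475.
I(p) = 1/0.2475 = 4.0404

4.0404


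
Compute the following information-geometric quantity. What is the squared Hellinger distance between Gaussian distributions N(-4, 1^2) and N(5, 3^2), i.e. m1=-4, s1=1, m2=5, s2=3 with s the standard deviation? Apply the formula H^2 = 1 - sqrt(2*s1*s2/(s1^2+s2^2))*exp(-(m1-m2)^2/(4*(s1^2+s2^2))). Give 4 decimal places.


Squared Hellinger distance for Gaussians:
H^2 = 1 - sqrt(2*s1*s2/(s1^2+s2^2)) * exp(-(m1-m2)^2/(4*(s1^2+s2^2))).
s1^2 = 1, s2^2 = 9, s1^2+s2^2 = 10.
sqrt(2*1*3/(10)) = 0.774597.
(m1-m2)^2 = (-9)^2 = 81.
exp(-81/(4*10)) = exp(-2.025) = 0.131994.
H^2 = 1 - 0.774597*0.131994 = 0.8978

0.8978


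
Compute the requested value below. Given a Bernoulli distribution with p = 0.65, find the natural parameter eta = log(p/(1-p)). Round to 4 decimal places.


Natural parameter for Bernoulli: eta = log(p/(1-p)).
p = 0.65, 1-p = 0.35.
p/(1-p) = 1.857143.
eta = log(1.857143) = 0.6190

0.6190


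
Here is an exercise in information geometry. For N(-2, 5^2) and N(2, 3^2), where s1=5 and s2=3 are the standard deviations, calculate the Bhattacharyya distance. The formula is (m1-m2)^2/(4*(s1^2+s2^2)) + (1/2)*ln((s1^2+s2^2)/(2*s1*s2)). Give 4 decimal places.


Bhattacharyya distance between two Gaussians:
DB = (m1-m2)^2/(4*(s1^2+s2^2)) + (1/2)*ln((s1^2+s2^2)/(2*s1*s2)).
(m1-m2)^2 = (-4)^2 = 16.
s1^2+s2^2 = 25 + 9 = 34.
term1 = 16/136 = 0.117647.
term2 = 0.5*ln(34/30.0) = 0.062582.
DB = 0.117647 + 0.062582 = 0.1802

0.1802


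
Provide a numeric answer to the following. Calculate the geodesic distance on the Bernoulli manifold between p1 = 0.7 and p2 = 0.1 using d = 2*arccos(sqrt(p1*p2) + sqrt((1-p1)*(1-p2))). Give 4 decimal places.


Geodesic distance on Bernoulli manifold:
d(p1,p2) = 2*arccos(sqrt(p1*p2) + sqrt((1-p1)*(1-p2))).
sqrt(p1*p2) = sqrt(0.7*0.1) = 0.264575.
sqrt((1-p1)*(1-p2)) = sqrt(0.3*0.9) = 0.519615.
arg = 0.264575 + 0.519615 = 0.78419.
d = 2*arccos(0.78419) = 1.3388

1.3388


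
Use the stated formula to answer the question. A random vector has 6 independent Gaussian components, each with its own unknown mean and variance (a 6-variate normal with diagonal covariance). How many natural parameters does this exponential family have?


Exponential family dimension calculation:
Each univariate normal has two natural parameters (mu/sigma^2 and -1/(2 sigma^2)).
With 6 independent components, dim = 2 * 6 = 12.

12


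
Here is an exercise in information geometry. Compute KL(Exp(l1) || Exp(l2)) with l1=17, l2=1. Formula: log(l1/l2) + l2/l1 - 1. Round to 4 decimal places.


KL divergence for exponential family:
KL = log(l1/l2) + l2/l1 - 1.
log(17/1) = 2.833213.
1/17 = 0.058824.
KL = 2.833213 + 0.058824 - 1 = 1.8920

1.8920


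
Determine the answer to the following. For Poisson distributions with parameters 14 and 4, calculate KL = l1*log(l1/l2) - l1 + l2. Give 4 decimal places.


KL divergence for Poisson:
KL = l1*log(l1/l2) - l1 + l2.
l1 = 14, l2 = 4.
log(14/4) = 1.252763.
l1*log(l1/l2) = 14 * 1.252763 = 17.538682.
KL = 17.538682 - 14 + 4 = 7.5387

7.5387


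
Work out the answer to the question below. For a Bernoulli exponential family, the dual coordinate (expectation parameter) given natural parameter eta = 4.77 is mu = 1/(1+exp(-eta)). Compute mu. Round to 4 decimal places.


Dual coordinate (expectation parameter) for Bernoulli:
mu = 1/(1+exp(-eta)).
eta = 4.77.
exp(-eta) = exp(-4.77) = 0.00848.
mu = 1/(1+0.00848) = 0.9916

0.9916


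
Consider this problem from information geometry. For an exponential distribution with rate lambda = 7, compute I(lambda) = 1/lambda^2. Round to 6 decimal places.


Fisher information for exponential: I(lambda) = 1/lambda^2.
lambda = 7, lambda^2 = 49.
I = 1/49 = 0.020408

0.020408


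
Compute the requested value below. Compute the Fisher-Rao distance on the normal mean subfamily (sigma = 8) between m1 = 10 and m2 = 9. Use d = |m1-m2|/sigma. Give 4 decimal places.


On the fixed-variance normal subfamily, geodesic distance = |m1-m2|/sigma.
|10 - 9| = 1.
sigma = 8.
d = 1/8 = 0.1250

0.1250


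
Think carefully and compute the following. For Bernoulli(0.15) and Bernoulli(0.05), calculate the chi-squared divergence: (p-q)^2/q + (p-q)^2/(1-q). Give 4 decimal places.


Chi-squared divergence between Bernoulli distributions:
chi^2 = (p-q)^2/q + (p-q)^2/(1-q).
p = 0.15, q = 0.05, p-q = 0.1.
(p-q)^2 = 0.01.
term1 = 0.01/0.05 = 0.2.
term2 = 0.01/0.95 = 0.010526.
chi^2 = 0.2 + 0.010526 = 0.2105

0.2105


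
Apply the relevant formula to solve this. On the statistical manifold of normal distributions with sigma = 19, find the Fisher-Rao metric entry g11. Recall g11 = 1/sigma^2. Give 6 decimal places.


For the 2-parameter normal family, the Fisher metric has:
  g11 = 1/sigma^2, g22 = 2/sigma^2.
sigma = 19, sigma^2 = 361.
g11 = 0.002770

0.002770


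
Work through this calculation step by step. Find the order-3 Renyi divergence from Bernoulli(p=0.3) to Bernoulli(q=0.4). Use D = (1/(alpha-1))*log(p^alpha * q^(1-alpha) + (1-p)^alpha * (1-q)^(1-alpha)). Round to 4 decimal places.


Renyi divergence of order alpha between Bernoulli distributions:
D = (1/(alpha-1))*log(p^alpha * q^(1-alpha) + (1-p)^alpha * (1-q)^(1-alpha)).
alpha = 3, p = 0.3, q = 0.4.
p^alpha * q^(1-alpha) = 0.3^3 * 0.4^-2 = 0.16875.
(1-p)^alpha * (1-q)^(1-alpha) = 0.7^3 * 0.6^-2 = 0.952778.
sum = 0.16875 + 0.952778 = 1.121528.
D = (1/2)*log(1.121528) = 0.0573

0.0573


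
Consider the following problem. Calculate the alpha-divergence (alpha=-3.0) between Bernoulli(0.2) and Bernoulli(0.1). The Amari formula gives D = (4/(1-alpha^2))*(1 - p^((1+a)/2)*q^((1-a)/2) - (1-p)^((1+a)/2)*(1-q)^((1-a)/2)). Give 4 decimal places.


Amari alpha-divergence:
D = (4/(1-alpha^2))*(1 - p^((1+a)/2)*q^((1-a)/2) - (1-p)^((1+a)/2)*(1-q)^((1-a)/2)).
alpha = -3.0, p = 0.2, q = 0.1.
e1 = (1+alpha)/2 = -1.0, e2 = (1-alpha)/2 = 2.0.
t1 = p^e1 * q^e2 = 0.2^-1.0 * 0.1^2.0 = 0.05.
t2 = (1-p)^e1 * (1-q)^e2 = 0.8^-1.0 * 0.9^2.0 = 1.0125.
4/(1-alpha^2) = -0.5.
D = -0.5*(1 - 0.05 - 1.0125) = 0.0313

0.0313


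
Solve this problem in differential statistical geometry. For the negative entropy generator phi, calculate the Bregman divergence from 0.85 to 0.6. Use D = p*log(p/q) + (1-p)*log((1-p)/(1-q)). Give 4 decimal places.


Bregman divergence with negative entropy generator:
D = p*log(p/q) + (1-p)*log((1-p)/(1-q)).
p = 0.85, q = 0.6.
p*log(p/q) = 0.85*log(0.85/0.6) = 0.296061.
(1-p)*log((1-p)/(1-q)) = 0.15*log(0.15/0.4) = -0.147124.
D = 0.296061 + -0.147124 = 0.1489

0.1489


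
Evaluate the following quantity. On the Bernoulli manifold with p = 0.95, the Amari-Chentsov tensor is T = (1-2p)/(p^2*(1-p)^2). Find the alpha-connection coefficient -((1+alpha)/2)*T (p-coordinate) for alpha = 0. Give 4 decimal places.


Skewness (Amari-Chentsov) tensor: T = (1-2p)/(p^2*(1-p)^2).
p = 0.95, 1-2p = -0.9, p^2 = 0.9025, (1-p)^2 = 0.0025.
T = -0.9/(0.9025 * 0.0025) = -398.891967.
In the p-coordinate, Gamma^(alpha) = Gamma^(0) - (alpha/2)*T with Gamma^(0) = (1/2)*g'(p) = -T/2,
so Gamma^(alpha) = -((1+alpha)/2)*T.
alpha = 0, -(1+alpha)/2 = -0.5.
Gamma = -0.5 * -398.891967 = 199.4460

199.4460


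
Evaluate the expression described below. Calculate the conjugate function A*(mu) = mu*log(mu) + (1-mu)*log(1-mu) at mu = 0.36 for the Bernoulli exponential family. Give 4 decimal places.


Legendre transform for Bernoulli:
A*(mu) = mu*log(mu) + (1-mu)*log(1-mu).
mu = 0.36, 1-mu = 0.64.
mu*log(mu) = 0.36*log(0.36) = -0.367794.
(1-mu)*log(1-mu) = 0.64*log(0.64) = -0.285624.
A* = -0.367794 + -0.285624 = -0.6534

-0.6534


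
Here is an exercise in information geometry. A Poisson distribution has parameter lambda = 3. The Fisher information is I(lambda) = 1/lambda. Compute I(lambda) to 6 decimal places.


Fisher information for Poisson: I(lambda) = 1/lambda.
lambda = 3.
I(lambda) = 1/3 = 0.333333

0.333333


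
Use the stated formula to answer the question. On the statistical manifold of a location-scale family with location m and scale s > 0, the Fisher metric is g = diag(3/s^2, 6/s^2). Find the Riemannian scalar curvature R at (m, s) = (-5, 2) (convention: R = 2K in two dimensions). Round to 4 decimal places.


The metric has the form g = (A dm^2 + B ds^2)/s^2 with A = 3, B = 6.
Substitute u = sqrt(A/B)*m: g = B*(du^2 + ds^2)/s^2, i.e. B times the
Poincare upper half-plane metric, which has constant Gaussian curvature -1.
Scaling a 2D metric by a constant c divides the Gaussian curvature by c,
so K = -1/B = -1/(6) = -0.1667 everywhere (the point (m, s) = (-5, 2) is irrelevant:
the curvature is constant).
Scalar curvature in dimension 2: R = 2K = -2/(6) = -0.3333.

-0.3333


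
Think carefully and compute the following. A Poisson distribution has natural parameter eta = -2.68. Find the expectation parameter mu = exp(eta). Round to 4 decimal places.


Expectation parameter for Poisson exponential family:
mu = exp(eta).
eta = -2.68.
mu = exp(-2.68) = 0.0686

0.0686


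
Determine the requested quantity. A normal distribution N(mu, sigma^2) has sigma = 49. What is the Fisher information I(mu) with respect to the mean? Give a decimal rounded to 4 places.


The Fisher information for the mean of a normal distribution is I(mu) = 1/sigma^2.
sigma = 49, so sigma^2 = 2401.
I(mu) = 1/2401 = 0.0004

0.0004


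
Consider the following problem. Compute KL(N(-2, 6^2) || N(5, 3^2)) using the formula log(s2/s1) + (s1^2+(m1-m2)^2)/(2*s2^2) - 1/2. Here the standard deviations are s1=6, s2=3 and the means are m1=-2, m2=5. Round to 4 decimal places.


KL divergence between normal distributions:
KL = log(s2/s1) + (s1^2 + (m1-m2)^2)/(2*s2^2) - 1/2.
log(3/6) = -0.693147.
(6^2 + (-2-5)^2)/(2*3^2) = (36 + 49)/18 = 4.722222.
KL = -0.693147 + 4.722222 - 0.5 = 3.5291

3.5291


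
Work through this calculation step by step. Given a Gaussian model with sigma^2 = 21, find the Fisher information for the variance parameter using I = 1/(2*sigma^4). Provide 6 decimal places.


Fisher information for variance: I(sigma^2) = 1/(2*sigma^4).
sigma^2 = 21, so sigma^4 = 441.
I = 1/(2*441) = 1/882 = 0.001134

0.001134


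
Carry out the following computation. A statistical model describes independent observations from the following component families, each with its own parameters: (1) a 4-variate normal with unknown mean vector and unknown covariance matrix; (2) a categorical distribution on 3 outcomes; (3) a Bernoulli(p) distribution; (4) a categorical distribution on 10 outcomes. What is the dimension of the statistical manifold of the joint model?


The dimension of a statistical manifold equals the number of free
(independent) real parameters of the model. For a product of independent
blocks the parameter counts add.
- 4-variate normal: 4 (mean) + 4*5/2 = 10 (symmetric covariance) = 14.
- categorical on 3 outcomes (probabilities sum to 1): 3-1 = 2.
- Bernoulli (p): 1.
- categorical on 10 outcomes (probabilities sum to 1): 10-1 = 9.
Total = 14 + 2 + 1 + 9 = 26.
Dimension = 26

26


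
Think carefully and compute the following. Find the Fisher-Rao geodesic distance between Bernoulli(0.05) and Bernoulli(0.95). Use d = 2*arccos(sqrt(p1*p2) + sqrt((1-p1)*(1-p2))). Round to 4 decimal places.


Geodesic distance on Bernoulli manifold:
d(p1,p2) = 2*arccos(sqrt(p1*p2) + sqrt((1-p1)*(1-p2))).
sqrt(p1*p2) = sqrt(0.05*0.95) = 0.217945.
sqrt((1-p1)*(1-p2)) = sqrt(0.95*0.05) = 0.217945.
arg = 0.217945 + 0.217945 = 0.43589.
d = 2*arccos(0.43589) = 2.2395

2.2395


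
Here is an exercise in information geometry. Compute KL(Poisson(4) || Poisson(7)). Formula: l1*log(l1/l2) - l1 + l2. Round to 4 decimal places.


KL divergence for Poisson:
KL = l1*log(l1/l2) - l1 + l2.
l1 = 4, l2 = 7.
log(4/7) = -0.559616.
l1*log(l1/l2) = 4 * -0.559616 = -2.238463.
KL = -2.238463 - 4 + 7 = 0.7615

0.7615


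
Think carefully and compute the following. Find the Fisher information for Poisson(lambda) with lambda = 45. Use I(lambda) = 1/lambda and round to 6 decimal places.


Fisher information for Poisson: I(lambda) = 1/lambda.
lambda = 45.
I(lambda) = 1/45 = 0.022222

0.022222


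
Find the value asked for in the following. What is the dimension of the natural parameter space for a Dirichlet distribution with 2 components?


Exponential family dimension calculation:
Dirichlet with 2 components has 2 natural parameters.

2


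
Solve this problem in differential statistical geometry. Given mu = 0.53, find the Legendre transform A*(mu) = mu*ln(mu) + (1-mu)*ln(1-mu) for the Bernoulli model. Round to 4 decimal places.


Legendre transform for Bernoulli:
A*(mu) = mu*log(mu) + (1-mu)*log(1-mu).
mu = 0.53, 1-mu = 0.47.
mu*log(mu) = 0.53*log(0.53) = -0.336485.
(1-mu)*log(1-mu) = 0.47*log(0.47) = -0.354861.
A* = -0.336485 + -0.354861 = -0.6913

-0.6913


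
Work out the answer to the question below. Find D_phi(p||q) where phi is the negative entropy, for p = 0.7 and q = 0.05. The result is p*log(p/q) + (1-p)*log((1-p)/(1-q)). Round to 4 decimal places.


Bregman divergence with negative entropy generator:
D = p*log(p/q) + (1-p)*log((1-p)/(1-q)).
p = 0.7, q = 0.05.
p*log(p/q) = 0.7*log(0.7/0.05) = 1.84734.
(1-p)*log((1-p)/(1-q)) = 0.3*log(0.3/0.95) = -0.345804.
D = 1.84734 + -0.345804 = 1.5015

1.5015


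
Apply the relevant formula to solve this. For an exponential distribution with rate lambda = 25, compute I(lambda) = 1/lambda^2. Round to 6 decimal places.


Fisher information for exponential: I(lambda) = 1/lambda^2.
lambda = 25, lambda^2 = 625.
I = 1/625 = 0.001600

0.001600


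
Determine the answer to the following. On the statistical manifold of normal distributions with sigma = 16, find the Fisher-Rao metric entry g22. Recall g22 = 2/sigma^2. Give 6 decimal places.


For the 2-parameter normal family, the Fisher metric has:
  g11 = 1/sigma^2, g22 = 2/sigma^2.
sigma = 16, sigma^2 = 256.
g22 = 0.007813

0.007813


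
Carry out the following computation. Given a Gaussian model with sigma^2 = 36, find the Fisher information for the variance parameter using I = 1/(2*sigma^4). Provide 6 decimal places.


Fisher information for variance: I(sigma^2) = 1/(2*sigma^4).
sigma^2 = 36, so sigma^4 = 1296.
I = 1/(2*1296) = 1/2592 = 0.000386

0.000386


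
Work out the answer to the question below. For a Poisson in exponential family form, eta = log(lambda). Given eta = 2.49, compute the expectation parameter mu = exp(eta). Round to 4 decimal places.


Expectation parameter for Poisson exponential family:
mu = exp(eta).
eta = 2.49.
mu = exp(2.49) = 12.0613

12.0613


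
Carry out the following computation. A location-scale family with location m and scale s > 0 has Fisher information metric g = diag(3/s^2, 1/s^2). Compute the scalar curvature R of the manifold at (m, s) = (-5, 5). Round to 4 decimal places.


The metric has the form g = (A dm^2 + B ds^2)/s^2 with A = 3, B = 1.
Substitute u = sqrt(A/B)*m: g = B*(du^2 + ds^2)/s^2, i.e. B times the
Poincare upper half-plane metric, which has constant Gaussian curvature -1.
Scaling a 2D metric by a constant c divides the Gaussian curvature by c,
so K = -1/B = -1/(1) = -1.0000 everywhere (the point (m, s) = (-5, 5) is irrelevant:
the curvature is constant).
Scalar curvature in dimension 2: R = 2K = -2/(1) = -2.0000.

-2.0000


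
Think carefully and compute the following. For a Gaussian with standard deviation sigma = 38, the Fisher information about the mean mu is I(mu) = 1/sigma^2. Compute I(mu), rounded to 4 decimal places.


The Fisher information for the mean of a normal distribution is I(mu) = 1/sigma^2.
sigma = 38, so sigma^2 = 1444.
I(mu) = 1/1444 = 0.0007

0.0007


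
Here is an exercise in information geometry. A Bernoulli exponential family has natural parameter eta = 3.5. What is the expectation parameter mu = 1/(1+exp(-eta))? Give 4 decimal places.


Dual coordinate (expectation parameter) for Bernoulli:
mu = 1/(1+exp(-eta)).
eta = 3.5.
exp(-eta) = exp(-3.5) = 0.030197.
mu = 1/(1+0.030197) = 0.9707

0.9707


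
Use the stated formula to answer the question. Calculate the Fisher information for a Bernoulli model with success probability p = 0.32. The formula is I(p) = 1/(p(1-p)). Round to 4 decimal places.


For Bernoulli(p), Fisher information is I(p) = 1/(p*(1-p)).
p = 0.32, 1-p = 0.68.
p*(1-p) = 0.2176.
I(p) = 1/0.2176 = 4.5956

4.5956


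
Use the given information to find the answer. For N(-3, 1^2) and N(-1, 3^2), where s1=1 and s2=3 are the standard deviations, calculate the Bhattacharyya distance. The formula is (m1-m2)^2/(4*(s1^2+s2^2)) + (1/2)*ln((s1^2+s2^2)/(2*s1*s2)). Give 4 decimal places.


Bhattacharyya distance between two Gaussians:
DB = (m1-m2)^2/(4*(s1^2+s2^2)) + (1/2)*ln((s1^2+s2^2)/(2*s1*s2)).
(m1-m2)^2 = (-2)^2 = 4.
s1^2+s2^2 = 1 + 9 = 10.
term1 = 4/40 = 0.1.
term2 = 0.5*ln(10/6.0) = 0.255413.
DB = 0.1 + 0.255413 = 0.3554

0.3554


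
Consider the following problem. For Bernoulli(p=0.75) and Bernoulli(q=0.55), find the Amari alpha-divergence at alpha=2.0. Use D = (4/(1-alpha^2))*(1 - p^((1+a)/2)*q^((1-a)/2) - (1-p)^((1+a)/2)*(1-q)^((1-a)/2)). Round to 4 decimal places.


Amari alpha-divergence:
D = (4/(1-alpha^2))*(1 - p^((1+a)/2)*q^((1-a)/2) - (1-p)^((1+a)/2)*(1-q)^((1-a)/2)).
alpha = 2.0, p = 0.75, q = 0.55.
e1 = (1+alpha)/2 = 1.5, e2 = (1-alpha)/2 = -0.5.
t1 = p^e1 * q^e2 = 0.75^1.5 * 0.55^-0.5 = 0.875811.
t2 = (1-p)^e1 * (1-q)^e2 = 0.25^1.5 * 0.45^-0.5 = 0.186339.
4/(1-alpha^2) = -1.333333.
D = -1.333333*(1 - 0.875811 - 0.186339) = 0.0829

0.0829


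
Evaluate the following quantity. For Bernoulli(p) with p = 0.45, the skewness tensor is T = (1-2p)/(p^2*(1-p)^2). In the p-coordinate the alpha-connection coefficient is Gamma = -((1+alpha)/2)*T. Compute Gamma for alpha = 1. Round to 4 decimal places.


Skewness (Amari-Chentsov) tensor: T = (1-2p)/(p^2*(1-p)^2).
p = 0.45, 1-2p = 0.1, p^2 = 0.2025, (1-p)^2 = 0.3025.
T = 0.1/(0.2025 * 0.3025) = 1.632486.
In the p-coordinate, Gamma^(alpha) = Gamma^(0) - (alpha/2)*T with Gamma^(0) = (1/2)*g'(p) = -T/2,
so Gamma^(alpha) = -((1+alpha)/2)*T.
alpha = 1, -(1+alpha)/2 = -1.0.
Gamma = -1.0 * 1.632486 = -1.6325

-1.6325


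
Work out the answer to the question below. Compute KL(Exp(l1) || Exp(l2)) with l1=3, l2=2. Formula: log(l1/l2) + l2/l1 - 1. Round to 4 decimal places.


KL divergence for exponential family:
KL = log(l1/l2) + l2/l1 - 1.
log(3/2) = 0.405465.
2/3 = 0.666667.
KL = 0.405465 + 0.666667 - 1 = 0.0721

0.0721


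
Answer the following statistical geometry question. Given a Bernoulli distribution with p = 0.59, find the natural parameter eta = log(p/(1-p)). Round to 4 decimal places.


Natural parameter for Bernoulli: eta = log(p/(1-p)).
p = 0.59, 1-p = 0.41.
p/(1-p) = 1.439024.
eta = log(1.439024) = 0.3640

0.3640


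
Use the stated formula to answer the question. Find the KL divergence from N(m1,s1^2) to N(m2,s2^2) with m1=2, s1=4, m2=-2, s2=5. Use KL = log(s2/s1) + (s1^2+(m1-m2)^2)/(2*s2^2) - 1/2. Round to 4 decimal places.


KL divergence between normal distributions:
KL = log(s2/s1) + (s1^2 + (m1-m2)^2)/(2*s2^2) - 1/2.
log(5/4) = 0.223144.
(4^2 + (2--2)^2)/(2*5^2) = (16 + 16)/50 = 0.64.
KL = 0.223144 + 0.64 - 0.5 = 0.3631

0.3631


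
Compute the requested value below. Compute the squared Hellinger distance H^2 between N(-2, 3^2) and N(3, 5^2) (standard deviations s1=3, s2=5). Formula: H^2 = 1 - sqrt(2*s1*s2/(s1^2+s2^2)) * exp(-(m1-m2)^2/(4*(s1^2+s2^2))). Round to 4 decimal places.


Squared Hellinger distance for Gaussians:
H^2 = 1 - sqrt(2*s1*s2/(s1^2+s2^2)) * exp(-(m1-m2)^2/(4*(s1^2+s2^2))).
s1^2 = 9, s2^2 = 25, s1^2+s2^2 = 34.
sqrt(2*3*5/(34)) = 0.939336.
(m1-m2)^2 = (-5)^2 = 25.
exp(-25/(4*34)) = exp(-0.183824) = 0.832083.
H^2 = 1 - 0.939336*0.832083 = 0.2184

0.2184


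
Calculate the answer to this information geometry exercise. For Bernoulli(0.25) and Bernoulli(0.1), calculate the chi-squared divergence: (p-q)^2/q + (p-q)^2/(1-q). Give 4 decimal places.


Chi-squared divergence between Bernoulli distributions:
chi^2 = (p-q)^2/q + (p-q)^2/(1-q).
p = 0.25, q = 0.1, p-q = 0.15.
(p-q)^2 = 0.0225.
term1 = 0.0225/0.1 = 0.225.
term2 = 0.0225/0.9 = 0.025.
chi^2 = 0.225 + 0.025 = 0.2500

0.2500


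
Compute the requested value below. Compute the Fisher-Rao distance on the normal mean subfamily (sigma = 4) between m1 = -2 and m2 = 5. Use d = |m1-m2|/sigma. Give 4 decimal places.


On the fixed-variance normal subfamily, geodesic distance = |m1-m2|/sigma.
|-2 - 5| = 7.
sigma = 4.
d = 7/4 = 1.7500

1.7500


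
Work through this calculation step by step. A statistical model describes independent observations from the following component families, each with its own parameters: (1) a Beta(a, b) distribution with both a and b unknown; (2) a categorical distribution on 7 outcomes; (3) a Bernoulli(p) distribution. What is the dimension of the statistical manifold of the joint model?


The dimension of a statistical manifold equals the number of free
(independent) real parameters of the model. For a product of independent
blocks the parameter counts add.
- Beta (a, b): 2.
- categorical on 7 outcomes (probabilities sum to 1): 7-1 = 6.
- Bernoulli (p): 1.
Total = 2 + 6 + 1 = 9.
Dimension = 9

9


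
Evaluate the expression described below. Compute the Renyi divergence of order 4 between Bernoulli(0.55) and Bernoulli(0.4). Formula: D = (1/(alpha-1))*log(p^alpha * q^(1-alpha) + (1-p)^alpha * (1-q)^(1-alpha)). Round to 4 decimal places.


Renyi divergence of order alpha between Bernoulli distributions:
D = (1/(alpha-1))*log(p^alpha * q^(1-alpha) + (1-p)^alpha * (1-q)^(1-alpha)).
alpha = 4, p = 0.55, q = 0.4.
p^alpha * q^(1-alpha) = 0.55^4 * 0.4^-3 = 1.429785.
(1-p)^alpha * (1-q)^(1-alpha) = 0.45^4 * 0.6^-3 = 0.189844.
sum = 1.429785 + 0.189844 = 1.619629.
D = (1/3)*log(1.619629) = 0.1607

0.1607


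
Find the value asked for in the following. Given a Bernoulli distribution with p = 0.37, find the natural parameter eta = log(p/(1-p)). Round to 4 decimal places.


Natural parameter for Bernoulli: eta = log(p/(1-p)).
p = 0.37, 1-p = 0.63.
p/(1-p) = 0.587302.
eta = log(0.587302) = -0.5322

-0.5322


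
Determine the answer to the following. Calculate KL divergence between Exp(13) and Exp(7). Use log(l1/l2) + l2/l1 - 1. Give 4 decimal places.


KL divergence for exponential family:
KL = log(l1/l2) + l2/l1 - 1.
log(13/7) = 0.619039.
7/13 = 0.538462.
KL = 0.619039 + 0.538462 - 1 = 0.1575

0.1575


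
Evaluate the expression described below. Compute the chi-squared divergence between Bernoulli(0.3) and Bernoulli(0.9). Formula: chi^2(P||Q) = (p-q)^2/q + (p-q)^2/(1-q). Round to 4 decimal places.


Chi-squared divergence between Bernoulli distributions:
chi^2 = (p-q)^2/q + (p-q)^2/(1-q).
p = 0.3, q = 0.9, p-q = -0.6.
(p-q)^2 = 0.36.
term1 = 0.36/0.9 = 0.4.
term2 = 0.36/0.1 = 3.6.
chi^2 = 0.4 + 3.6 = 4.0000

4.0000


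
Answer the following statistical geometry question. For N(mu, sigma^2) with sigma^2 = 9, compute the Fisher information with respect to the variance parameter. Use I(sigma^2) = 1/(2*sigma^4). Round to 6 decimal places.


Fisher information for variance: I(sigma^2) = 1/(2*sigma^4).
sigma^2 = 9, so sigma^4 = 81.
I = 1/(2*81) = 1/162 = 0.006173

0.006173


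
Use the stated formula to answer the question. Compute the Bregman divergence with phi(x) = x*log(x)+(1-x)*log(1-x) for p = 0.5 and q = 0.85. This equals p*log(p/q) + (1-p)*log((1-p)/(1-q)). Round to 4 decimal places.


Bregman divergence with negative entropy generator:
D = p*log(p/q) + (1-p)*log((1-p)/(1-q)).
p = 0.5, q = 0.85.
p*log(p/q) = 0.5*log(0.5/0.85) = -0.265314.
(1-p)*log((1-p)/(1-q)) = 0.5*log(0.5/0.15) = 0.601986.
D = -0.265314 + 0.601986 = 0.3367

0.3367


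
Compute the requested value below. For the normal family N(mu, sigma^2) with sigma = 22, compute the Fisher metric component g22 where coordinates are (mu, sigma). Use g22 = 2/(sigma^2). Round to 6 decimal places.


For the 2-parameter normal family, the Fisher metric has:
  g11 = 1/sigma^2, g22 = 2/sigma^2.
sigma = 22, sigma^2 = 484.
g22 = 0.004132

0.004132


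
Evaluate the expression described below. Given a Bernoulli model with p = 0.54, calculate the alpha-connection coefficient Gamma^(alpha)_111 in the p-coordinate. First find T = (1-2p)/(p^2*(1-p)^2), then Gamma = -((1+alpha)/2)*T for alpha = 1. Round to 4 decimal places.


Skewness (Amari-Chentsov) tensor: T = (1-2p)/(p^2*(1-p)^2).
p = 0.54, 1-2p = -0.08, p^2 = 0.2916, (1-p)^2 = 0.2116.
T = -0.08/(0.2916 * 0.2116) = -1.296543.
In the p-coordinate, Gamma^(alpha) = Gamma^(0) - (alpha/2)*T with Gamma^(0) = (1/2)*g'(p) = -T/2,
so Gamma^(alpha) = -((1+alpha)/2)*T.
alpha = 1, -(1+alpha)/2 = -1.0.
Gamma = -1.0 * -1.296543 = 1.2965

1.2965


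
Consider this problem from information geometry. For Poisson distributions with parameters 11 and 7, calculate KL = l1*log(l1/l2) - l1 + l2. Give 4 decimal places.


KL divergence for Poisson:
KL = l1*log(l1/l2) - l1 + l2.
l1 = 11, l2 = 7.
log(11/7) = 0.451985.
l1*log(l1/l2) = 11 * 0.451985 = 4.971836.
KL = 4.971836 - 11 + 7 = 0.9718

0.9718


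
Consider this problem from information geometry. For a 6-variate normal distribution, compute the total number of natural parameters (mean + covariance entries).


Exponential family dimension calculation:
For 6-dim MVN: mean has 6 params, covariance has 6*7/2 = 21 unique entries.
Total dim = 6 + 21 = 27.

27


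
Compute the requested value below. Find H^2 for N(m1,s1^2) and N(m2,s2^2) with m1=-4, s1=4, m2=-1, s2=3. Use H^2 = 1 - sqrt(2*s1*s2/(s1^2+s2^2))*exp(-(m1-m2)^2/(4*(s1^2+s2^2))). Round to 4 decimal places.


Squared Hellinger distance for Gaussians:
H^2 = 1 - sqrt(2*s1*s2/(s1^2+s2^2)) * exp(-(m1-m2)^2/(4*(s1^2+s2^2))).
s1^2 = 16, s2^2 = 9, s1^2+s2^2 = 25.
sqrt(2*4*3/(25)) = 0.979796.
(m1-m2)^2 = (-3)^2 = 9.
exp(-9/(4*25)) = exp(-0.09) = 0.913931.
H^2 = 1 - 0.979796*0.913931 = 0.1045

0.1045


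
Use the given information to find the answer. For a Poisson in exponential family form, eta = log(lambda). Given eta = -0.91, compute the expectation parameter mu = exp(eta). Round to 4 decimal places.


Expectation parameter for Poisson exponential family:
mu = exp(eta).
eta = -0.91.
mu = exp(-0.91) = 0.4025

0.4025


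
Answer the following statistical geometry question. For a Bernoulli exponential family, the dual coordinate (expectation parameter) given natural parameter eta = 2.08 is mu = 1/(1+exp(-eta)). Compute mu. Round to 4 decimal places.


Dual coordinate (expectation parameter) for Bernoulli:
mu = 1/(1+exp(-eta)).
eta = 2.08.
exp(-eta) = exp(-2.08) = 0.12493.
mu = 1/(1+0.12493) = 0.8889

0.8889


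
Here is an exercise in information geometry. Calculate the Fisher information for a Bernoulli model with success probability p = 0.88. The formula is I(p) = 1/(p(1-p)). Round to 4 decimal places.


For Bernoulli(p), Fisher information is I(p) = 1/(p*(1-p)).
p = 0.88, 1-p = 0.12.
p*(1-p) = 0.1056.
I(p) = 1/0.1056 = 9.4697

9.4697


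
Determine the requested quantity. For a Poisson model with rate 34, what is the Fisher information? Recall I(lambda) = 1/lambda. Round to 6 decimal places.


Fisher information for Poisson: I(lambda) = 1/lambda.
lambda = 34.
I(lambda) = 1/34 = 0.029412

0.029412


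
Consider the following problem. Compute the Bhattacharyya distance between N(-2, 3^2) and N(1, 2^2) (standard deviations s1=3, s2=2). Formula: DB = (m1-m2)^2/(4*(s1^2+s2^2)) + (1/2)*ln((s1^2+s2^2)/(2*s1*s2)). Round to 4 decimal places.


Bhattacharyya distance between two Gaussians:
DB = (m1-m2)^2/(4*(s1^2+s2^2)) + (1/2)*ln((s1^2+s2^2)/(2*s1*s2)).
(m1-m2)^2 = (-3)^2 = 9.
s1^2+s2^2 = 9 + 4 = 13.
term1 = 9/52 = 0.173077.
term2 = 0.5*ln(13/12.0) = 0.040021.
DB = 0.173077 + 0.040021 = 0.2131

0.2131


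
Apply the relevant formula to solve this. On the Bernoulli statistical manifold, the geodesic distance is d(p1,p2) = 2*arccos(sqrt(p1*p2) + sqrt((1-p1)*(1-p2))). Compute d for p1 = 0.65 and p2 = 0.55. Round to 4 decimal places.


Geodesic distance on Bernoulli manifold:
d(p1,p2) = 2*arccos(sqrt(p1*p2) + sqrt((1-p1)*(1-p2))).
sqrt(p1*p2) = sqrt(0.65*0.55) = 0.597913.
sqrt((1-p1)*(1-p2)) = sqrt(0.35*0.45) = 0.396863.
arg = 0.597913 + 0.396863 = 0.994776.
d = 2*arccos(0.994776) = 0.2045

0.2045


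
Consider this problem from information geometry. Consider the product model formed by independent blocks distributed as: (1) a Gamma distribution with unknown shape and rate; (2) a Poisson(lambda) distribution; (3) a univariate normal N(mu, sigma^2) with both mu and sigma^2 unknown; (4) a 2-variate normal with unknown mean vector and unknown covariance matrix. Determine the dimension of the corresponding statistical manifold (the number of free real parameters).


The dimension of a statistical manifold equals the number of free
(independent) real parameters of the model. For a product of independent
blocks the parameter counts add.
- Gamma (shape, rate): 2.
- Poisson (lambda): 1.
- normal (mu, sigma^2): 2.
- 2-variate normal: 2 (mean) + 2*3/2 = 3 (symmetric covariance) = 5.
Total = 2 + 1 + 2 + 5 = 10.
Dimension = 10

10


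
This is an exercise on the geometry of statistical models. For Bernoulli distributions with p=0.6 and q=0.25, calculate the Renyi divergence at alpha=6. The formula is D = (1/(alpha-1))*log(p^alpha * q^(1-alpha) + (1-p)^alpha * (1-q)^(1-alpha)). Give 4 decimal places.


Renyi divergence of order alpha between Bernoulli distributions:
D = (1/(alpha-1))*log(p^alpha * q^(1-alpha) + (1-p)^alpha * (1-q)^(1-alpha)).
alpha = 6, p = 0.6, q = 0.25.
p^alpha * q^(1-alpha) = 0.6^6 * 0.25^-5 = 47.775744.
(1-p)^alpha * (1-q)^(1-alpha) = 0.4^6 * 0.75^-5 = 0.017261.
sum = 47.775744 + 0.017261 = 47.793005.
D = (1/5)*log(47.793005) = 0.7734

0.7734


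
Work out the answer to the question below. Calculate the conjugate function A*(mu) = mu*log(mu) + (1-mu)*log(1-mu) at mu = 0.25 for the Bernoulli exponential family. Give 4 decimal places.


Legendre transform for Bernoulli:
A*(mu) = mu*log(mu) + (1-mu)*log(1-mu).
mu = 0.25, 1-mu = 0.75.
mu*log(mu) = 0.25*log(0.25) = -0.346574.
(1-mu)*log(1-mu) = 0.75*log(0.75) = -0.215762.
A* = -0.346574 + -0.215762 = -0.5623

-0.5623


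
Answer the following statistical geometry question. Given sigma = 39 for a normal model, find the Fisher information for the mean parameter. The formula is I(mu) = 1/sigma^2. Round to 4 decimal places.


The Fisher information for the mean of a normal distribution is I(mu) = 1/sigma^2.
sigma = 39, so sigma^2 = 1521.
I(mu) = 1/1521 = 0.0007

0.0007


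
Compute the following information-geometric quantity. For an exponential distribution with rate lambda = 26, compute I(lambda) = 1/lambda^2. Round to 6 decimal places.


Fisher information for exponential: I(lambda) = 1/lambda^2.
lambda = 26, lambda^2 = 676.
I = 1/676 = 0.001479

0.001479
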